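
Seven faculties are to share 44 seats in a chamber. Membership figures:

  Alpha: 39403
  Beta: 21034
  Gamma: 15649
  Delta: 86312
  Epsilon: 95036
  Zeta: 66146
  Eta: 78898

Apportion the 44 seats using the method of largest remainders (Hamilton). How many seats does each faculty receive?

Alpha=4, Beta=2, Gamma=2, Delta=10, Epsilon=10, Zeta=7, Eta=9

The standard divisor is 402478/44 ≈ 9147.227.
Standard quotas: Alpha 4.3076, Beta 2.2995, Gamma 1.7108, Delta 9.4359, Epsilon 10.3896, Zeta 7.2313, Eta 8.6253.
Lower quotas: Alpha 4, Beta 2, Gamma 1, Delta 9, Epsilon 10, Zeta 7, Eta 8 (sum 41, leaving 3 seats).
Remainders in descending order: Gamma 0.7108, Eta 0.6253, Delta 0.4359, Epsilon 0.3896, Alpha 0.3076, Beta 0.2995, Zeta 0.2313.
The surplus seats go to Gamma, Eta, Delta.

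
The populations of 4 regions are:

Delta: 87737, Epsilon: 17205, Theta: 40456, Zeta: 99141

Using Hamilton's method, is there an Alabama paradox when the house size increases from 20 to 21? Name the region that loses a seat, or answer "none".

Epsilon

At 20 seats: Delta 7, Epsilon 2, Theta 3, Zeta 8.
At 21 seats: Delta 8, Epsilon 1, Theta 3, Zeta 9.
Epsilon drops from 2 to 1.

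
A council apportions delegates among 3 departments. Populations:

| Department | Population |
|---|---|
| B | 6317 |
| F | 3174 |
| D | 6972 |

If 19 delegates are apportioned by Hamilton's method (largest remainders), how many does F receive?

4

Standard divisor: 16463 ÷ 19 ≈ 866.474.
Standard quotas: B 7.2905, F 3.6631, D 8.0464.
Lower quotas: B 7, F 3, D 8 (sum 18, leaving 1 seat).
Remainders in descending order: F 0.6631, B 0.2905, D 0.0464.
Largest remainder: F receives the extra seat.
F receives 4.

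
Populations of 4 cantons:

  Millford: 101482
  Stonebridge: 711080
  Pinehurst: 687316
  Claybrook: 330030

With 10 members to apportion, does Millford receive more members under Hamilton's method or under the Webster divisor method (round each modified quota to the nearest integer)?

Webster

Hamilton: Millford 0, Stonebridge 4, Pinehurst 4, Claybrook 2.
Webster: Millford 1, Stonebridge 4, Pinehurst 3, Claybrook 2.
Millford gets 0 under Hamilton and 1 under Webster.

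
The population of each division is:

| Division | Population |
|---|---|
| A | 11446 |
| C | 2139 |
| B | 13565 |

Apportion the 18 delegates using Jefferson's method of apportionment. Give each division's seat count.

Standard divisor 27150/18 ≈ 1508.333; standard quotas: A 7.589, C 1.418, B 8.993.
Rounding down gives 7, 1, 8 = 16 seats, so the divisor must be adjusted.
With modified divisor 1400: modified quotas A 8.176, C 1.528, B 9.689.
Rounding down: A 8, C 1, B 9 (total 18).

A 8; C 1; B 9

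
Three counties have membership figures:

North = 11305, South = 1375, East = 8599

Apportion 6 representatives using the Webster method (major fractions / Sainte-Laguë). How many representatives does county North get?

3

Standard divisor 21279/6 ≈ 3546.5; standard quotas: North 3.188, South 0.388, East 2.425.
Rounding to the nearest integer gives 3, 0, 2 = 5 seats, so the divisor must be adjusted.
With modified divisor 3300: modified quotas North 3.426, South 0.417, East 2.606.
Rounding to the nearest integer: North 3, South 0, East 3 (total 6).
North receives 3.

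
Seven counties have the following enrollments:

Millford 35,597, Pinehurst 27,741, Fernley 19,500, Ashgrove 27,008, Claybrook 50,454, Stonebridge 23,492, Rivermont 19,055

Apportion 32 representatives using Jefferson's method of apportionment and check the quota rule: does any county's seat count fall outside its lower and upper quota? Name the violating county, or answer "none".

none

Standard quotas: Millford 5.616, Pinehurst 4.376, Fernley 3.076, Ashgrove 4.261, Claybrook 7.959, Stonebridge 3.706, Rivermont 3.006.
Jefferson allocation: Millford 6, Pinehurst 4, Fernley 3, Ashgrove 4, Claybrook 8, Stonebridge 4, Rivermont 3.
Every allocation lies between the lower and upper quota.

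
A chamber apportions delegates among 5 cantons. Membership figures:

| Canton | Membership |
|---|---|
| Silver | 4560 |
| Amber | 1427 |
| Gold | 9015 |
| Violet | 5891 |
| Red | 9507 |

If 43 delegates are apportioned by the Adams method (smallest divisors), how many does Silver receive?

7

Standard divisor 30400/43 ≈ 706.977; standard quotas: Silver 6.450, Amber 2.018, Gold 12.751, Violet 8.333, Red 13.447.
Rounding up gives 7, 3, 13, 9, 14 = 46 seats, so the divisor must be adjusted.
With modified divisor 740: modified quotas Silver 6.162, Amber 1.928, Gold 12.182, Violet 7.961, Red 12.847.
Rounding up: Silver 7, Amber 2, Gold 13, Violet 8, Red 13 (total 43).
Silver receives 7.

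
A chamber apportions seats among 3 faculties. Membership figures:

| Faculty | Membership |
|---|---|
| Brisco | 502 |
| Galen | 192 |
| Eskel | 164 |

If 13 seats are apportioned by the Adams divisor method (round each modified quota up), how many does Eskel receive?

Standard divisor 858/13 ≈ 66; standard quotas: Brisco 7.606, Galen 2.909, Eskel 2.485.
Rounding up gives 8, 3, 3 = 14 seats, so the divisor must be adjusted.
With modified divisor 80: modified quotas Brisco 6.275, Galen 2.400, Eskel 2.050.
Rounding up: Brisco 7, Galen 3, Eskel 3 (total 13).
Eskel receives 3.

3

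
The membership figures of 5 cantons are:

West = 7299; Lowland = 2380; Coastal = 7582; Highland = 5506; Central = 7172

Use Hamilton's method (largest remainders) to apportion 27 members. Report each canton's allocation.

Total 29939; standard divisor 29939/27 ≈ 1108.852.
Standard quotas: West 6.5825, Lowland 2.1464, Coastal 6.8377, Highland 4.9655, Central 6.4680.
Lower quotas: West 6, Lowland 2, Coastal 6, Highland 4, Central 6 (sum 24, leaving 3 seats).
Remainders in descending order: Highland 0.9655, Coastal 0.8377, West 0.5825, Central 0.4680, Lowland 0.1464.
Largest remainders: Highland, Coastal, West receive the extra seats.

West=7; Lowland=2; Coastal=7; Highland=5; Central=6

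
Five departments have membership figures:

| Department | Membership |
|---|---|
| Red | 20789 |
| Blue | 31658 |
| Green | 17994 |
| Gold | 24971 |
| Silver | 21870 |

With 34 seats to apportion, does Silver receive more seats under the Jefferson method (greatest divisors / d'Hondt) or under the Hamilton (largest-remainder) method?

Jefferson: Red 6, Blue 10, Green 5, Gold 7, Silver 6.
Hamilton: Red 6, Blue 9, Green 5, Gold 7, Silver 7.
Silver gets 6 under Jefferson and 7 under Hamilton.

Hamilton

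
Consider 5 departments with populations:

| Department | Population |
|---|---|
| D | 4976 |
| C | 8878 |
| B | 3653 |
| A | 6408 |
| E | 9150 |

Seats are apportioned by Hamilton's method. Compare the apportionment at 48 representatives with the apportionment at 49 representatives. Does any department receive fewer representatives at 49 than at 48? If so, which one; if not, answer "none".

B

At 48 seats: D 7, C 13, B 6, A 9, E 13.
At 49 seats: D 7, C 13, B 5, A 10, E 14.
B drops from 6 to 5.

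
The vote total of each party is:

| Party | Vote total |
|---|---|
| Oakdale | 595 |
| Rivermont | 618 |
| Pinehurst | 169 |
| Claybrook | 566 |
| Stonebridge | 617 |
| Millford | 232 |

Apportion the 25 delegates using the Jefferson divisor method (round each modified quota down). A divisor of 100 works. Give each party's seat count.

Oakdale=5, Rivermont=6, Pinehurst=1, Claybrook=5, Stonebridge=6, Millford=2

With modified divisor 100: modified quotas Oakdale 5.950, Rivermont 6.180, Pinehurst 1.690, Claybrook 5.660, Stonebridge 6.170, Millford 2.320.
Rounding down: Oakdale 5, Rivermont 6, Pinehurst 1, Claybrook 5, Stonebridge 6, Millford 2 (total 25).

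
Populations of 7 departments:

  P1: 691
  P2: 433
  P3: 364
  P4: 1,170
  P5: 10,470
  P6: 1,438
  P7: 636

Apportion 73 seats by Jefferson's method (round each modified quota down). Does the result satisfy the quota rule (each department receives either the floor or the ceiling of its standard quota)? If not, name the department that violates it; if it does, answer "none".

Standard quotas: P1 3.318, P2 2.079, P3 1.748, P4 5.618, P5 50.277, P6 6.905, P7 3.054.
Jefferson allocation: P1 3, P2 2, P3 1, P4 5, P5 52, P6 7, P7 3.
P5 has quota 50.277 (lower 50, upper 51) but receives 52 — outside the quota interval.

P5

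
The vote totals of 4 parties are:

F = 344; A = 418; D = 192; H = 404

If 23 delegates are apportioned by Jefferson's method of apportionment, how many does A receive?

7

Standard divisor 1358/23 ≈ 59.043; standard quotas: F 5.826, A 7.080, D 3.252, H 6.842.
Rounding down gives 5, 7, 3, 6 = 21 seats, so the divisor must be adjusted.
With modified divisor 55: modified quotas F 6.255, A 7.600, D 3.491, H 7.345.
Rounding down: F 6, A 7, D 3, H 7 (total 23).
A receives 7.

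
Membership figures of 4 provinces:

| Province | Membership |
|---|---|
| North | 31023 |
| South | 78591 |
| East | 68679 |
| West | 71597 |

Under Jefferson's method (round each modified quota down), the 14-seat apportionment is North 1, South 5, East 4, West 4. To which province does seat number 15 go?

North

Priority for the next seat is population ÷ (current seats + 1).
Priorities: North 15511.500, South 13098.500, East 13735.800, West 14319.400.
Highest priority: North.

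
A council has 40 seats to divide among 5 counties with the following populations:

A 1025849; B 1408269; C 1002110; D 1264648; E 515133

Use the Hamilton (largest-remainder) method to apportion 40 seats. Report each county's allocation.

A 8, B 11, C 7, D 10, E 4

Standard divisor: 5216009 ÷ 40 ≈ 130400.225.
Standard quotas: A 7.8669, B 10.7996, C 7.6849, D 9.6982, E 3.9504.
Lower quotas: A 7, B 10, C 7, D 9, E 3 (sum 36, leaving 4 seats).
Remainders in descending order: E 0.9504, A 0.8669, B 0.7996, D 0.6982, C 0.6849.
Largest remainders: E, A, B, D receive the extra seats.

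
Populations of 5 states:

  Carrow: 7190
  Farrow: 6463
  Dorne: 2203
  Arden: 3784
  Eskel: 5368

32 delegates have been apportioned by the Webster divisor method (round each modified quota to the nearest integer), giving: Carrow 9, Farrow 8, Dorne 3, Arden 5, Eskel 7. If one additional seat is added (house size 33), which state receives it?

Priority for the next seat is population ÷ (current seats + 0.5).
Priorities: Carrow 756.842, Farrow 760.353, Dorne 629.429, Arden 688.000, Eskel 715.733.
Highest priority: Farrow.

Farrow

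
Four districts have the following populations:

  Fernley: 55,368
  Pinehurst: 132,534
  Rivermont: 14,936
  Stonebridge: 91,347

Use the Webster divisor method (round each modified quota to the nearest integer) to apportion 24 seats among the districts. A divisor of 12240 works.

Fernley: 5, Pinehurst: 11, Rivermont: 1, Stonebridge: 7

With modified divisor 12240: modified quotas Fernley 4.524, Pinehurst 10.828, Rivermont 1.220, Stonebridge 7.463.
Rounding to the nearest integer: Fernley 5, Pinehurst 11, Rivermont 1, Stonebridge 7 (total 24).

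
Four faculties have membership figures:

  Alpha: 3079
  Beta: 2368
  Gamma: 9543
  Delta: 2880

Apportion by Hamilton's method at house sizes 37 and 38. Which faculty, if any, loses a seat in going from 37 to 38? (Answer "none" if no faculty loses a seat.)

none

At 37 seats: Alpha 6, Beta 5, Gamma 20, Delta 6.
At 38 seats: Alpha 7, Beta 5, Gamma 20, Delta 6.
No faculty's allocation decreased.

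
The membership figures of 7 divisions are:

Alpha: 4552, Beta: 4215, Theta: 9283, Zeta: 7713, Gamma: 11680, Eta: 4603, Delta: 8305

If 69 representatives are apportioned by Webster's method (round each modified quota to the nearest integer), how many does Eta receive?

Standard divisor 50351/69 ≈ 729.725; standard quotas: Alpha 6.238, Beta 5.776, Theta 12.721, Zeta 10.570, Gamma 16.006, Eta 6.308, Delta 11.381.
Rounding to the nearest integer gives Alpha 6, Beta 6, Theta 13, Zeta 11, Gamma 16, Eta 6, Delta 11 — total 69, matching the house size, so no adjustment is needed.
Eta receives 6.

6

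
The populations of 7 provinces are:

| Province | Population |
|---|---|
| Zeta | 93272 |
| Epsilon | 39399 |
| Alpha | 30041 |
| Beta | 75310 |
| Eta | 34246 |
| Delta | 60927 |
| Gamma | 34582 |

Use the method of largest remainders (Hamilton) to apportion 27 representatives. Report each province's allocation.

Standard divisor: 367777 ÷ 27 ≈ 13621.37.
Standard quotas: Zeta 6.8475, Epsilon 2.8924, Alpha 2.2054, Beta 5.5288, Eta 2.5141, Delta 4.4729, Gamma 2.5388.
Lower quotas: Zeta 6, Epsilon 2, Alpha 2, Beta 5, Eta 2, Delta 4, Gamma 2 (sum 23, leaving 4 seats).
Remainders in descending order: Epsilon 0.8924, Zeta 0.8475, Gamma 0.5388, Beta 0.5288, Eta 0.5141, Delta 0.4729, Alpha 0.2054.
Largest remainders: Epsilon, Zeta, Gamma, Beta receive the extra seats.

Zeta 7; Epsilon 3; Alpha 2; Beta 6; Eta 2; Delta 4; Gamma 3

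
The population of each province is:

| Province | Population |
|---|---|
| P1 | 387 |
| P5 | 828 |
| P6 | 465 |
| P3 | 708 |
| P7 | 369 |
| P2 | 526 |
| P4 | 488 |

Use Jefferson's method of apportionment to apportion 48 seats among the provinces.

Standard divisor 3771/48 ≈ 78.562; standard quotas: P1 4.926, P5 10.539, P6 5.919, P3 9.012, P7 4.697, P2 6.695, P4 6.212.
Rounding down gives 4, 10, 5, 9, 4, 6, 6 = 44 seats, so the divisor must be adjusted.
With modified divisor 74.5: modified quotas P1 5.195, P5 11.114, P6 6.242, P3 9.503, P7 4.953, P2 7.060, P4 6.550.
Rounding down: P1 5, P5 11, P6 6, P3 9, P7 4, P2 7, P4 6 (total 48).

P1 5, P5 11, P6 6, P3 9, P7 4, P2 7, P4 6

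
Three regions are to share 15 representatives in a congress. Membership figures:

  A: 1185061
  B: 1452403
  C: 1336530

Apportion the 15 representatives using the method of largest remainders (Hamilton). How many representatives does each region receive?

A 4, B 6, C 5

The standard divisor is 3973994/15 ≈ 264932.933.
Standard quotas: A 4.4731, B 5.4822, C 5.0448.
Lower quotas: A 4, B 5, C 5 (sum 14, leaving 1 seat).
Remainders in descending order: B 0.4822, A 0.4731, C 0.0448.
The surplus seat goes to B.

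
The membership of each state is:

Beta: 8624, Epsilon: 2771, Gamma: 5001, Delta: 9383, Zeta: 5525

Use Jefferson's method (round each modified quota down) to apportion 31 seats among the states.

Standard divisor 31304/31 ≈ 1009.806; standard quotas: Beta 8.540, Epsilon 2.744, Gamma 4.952, Delta 9.292, Zeta 5.471.
Rounding down gives 8, 2, 4, 9, 5 = 28 seats, so the divisor must be adjusted.
With modified divisor 930: modified quotas Beta 9.273, Epsilon 2.980, Gamma 5.377, Delta 10.089, Zeta 5.941.
Rounding down: Beta 9, Epsilon 2, Gamma 5, Delta 10, Zeta 5 (total 31).

Beta 9, Epsilon 2, Gamma 5, Delta 10, Zeta 5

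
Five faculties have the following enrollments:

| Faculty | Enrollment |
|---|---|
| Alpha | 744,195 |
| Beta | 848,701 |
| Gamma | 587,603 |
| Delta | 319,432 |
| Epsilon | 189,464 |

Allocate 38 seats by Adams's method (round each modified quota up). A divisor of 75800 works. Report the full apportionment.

With modified divisor 75800: modified quotas Alpha 9.818, Beta 11.197, Gamma 7.752, Delta 4.214, Epsilon 2.500.
Rounding up: Alpha 10, Beta 12, Gamma 8, Delta 5, Epsilon 3 (total 38).

Alpha: 10, Beta: 12, Gamma: 8, Delta: 5, Epsilon: 3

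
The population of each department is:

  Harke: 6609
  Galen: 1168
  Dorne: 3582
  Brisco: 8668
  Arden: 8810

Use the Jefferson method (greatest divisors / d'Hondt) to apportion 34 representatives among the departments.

Standard divisor 28837/34 ≈ 848.147; standard quotas: Harke 7.792, Galen 1.377, Dorne 4.223, Brisco 10.220, Arden 10.387.
Rounding down gives 7, 1, 4, 10, 10 = 32 seats, so the divisor must be adjusted.
With modified divisor 790: modified quotas Harke 8.366, Galen 1.478, Dorne 4.534, Brisco 10.972, Arden 11.152.
Rounding down: Harke 8, Galen 1, Dorne 4, Brisco 10, Arden 11 (total 34).

Harke 8, Galen 1, Dorne 4, Brisco 10, Arden 11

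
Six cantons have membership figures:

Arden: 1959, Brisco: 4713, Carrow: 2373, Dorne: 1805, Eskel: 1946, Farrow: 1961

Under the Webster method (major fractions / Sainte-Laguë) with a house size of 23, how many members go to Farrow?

3

Standard divisor 14757/23 ≈ 641.609; standard quotas: Arden 3.053, Brisco 7.346, Carrow 3.699, Dorne 2.813, Eskel 3.033, Farrow 3.056.
Rounding to the nearest integer gives Arden 3, Brisco 7, Carrow 4, Dorne 3, Eskel 3, Farrow 3 — total 23, matching the house size, so no adjustment is needed.
Farrow receives 3.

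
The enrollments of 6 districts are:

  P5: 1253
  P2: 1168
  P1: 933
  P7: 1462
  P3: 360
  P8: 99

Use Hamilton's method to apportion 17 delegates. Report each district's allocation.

Standard divisor: 5275 ÷ 17 ≈ 310.294.
Standard quotas: P5 4.038, P2 3.764, P1 3.007, P7 4.712, P3 1.160, P8 0.319.
Lower quotas: P5 4, P2 3, P1 3, P7 4, P3 1, P8 0 (sum 15, leaving 2 seats).
Remainders in descending order: P2 0.764, P7 0.712, P8 0.319, P3 0.160, P5 0.038, P1 0.007.
Largest remainders: P2, P7 receive the extra seats.

P5=4, P2=4, P1=3, P7=5, P3=1, P8=0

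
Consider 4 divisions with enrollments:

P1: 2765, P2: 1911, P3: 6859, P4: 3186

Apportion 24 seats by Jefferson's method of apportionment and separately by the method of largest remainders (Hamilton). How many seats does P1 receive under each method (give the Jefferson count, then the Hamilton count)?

Jefferson: P1 4, P2 3, P3 12, P4 5.
Hamilton: P1 5, P2 3, P3 11, P4 5.
P1 gets 4 under Jefferson and 5 under Hamilton.

4 and 5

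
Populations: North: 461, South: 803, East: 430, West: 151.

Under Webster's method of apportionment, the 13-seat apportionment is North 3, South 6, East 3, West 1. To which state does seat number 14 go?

Priority for the next seat is population ÷ (current seats + 0.5).
Priorities: North 131.714, South 123.538, East 122.857, West 100.667.
Highest priority: North.

North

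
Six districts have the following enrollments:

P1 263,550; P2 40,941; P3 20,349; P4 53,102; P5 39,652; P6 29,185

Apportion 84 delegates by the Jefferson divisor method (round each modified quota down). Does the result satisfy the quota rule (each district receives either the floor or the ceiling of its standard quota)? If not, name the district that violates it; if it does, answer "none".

Standard quotas: P1 49.551, P2 7.697, P3 3.826, P4 9.984, P5 7.455, P6 5.487.
Jefferson allocation: P1 51, P2 8, P3 3, P4 10, P5 7, P6 5.
P1 has quota 49.551 (lower 49, upper 50) but receives 51 — outside the quota interval.

P1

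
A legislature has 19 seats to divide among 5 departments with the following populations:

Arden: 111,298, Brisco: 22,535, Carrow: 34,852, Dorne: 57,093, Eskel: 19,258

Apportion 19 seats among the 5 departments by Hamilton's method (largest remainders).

Arden: 9, Brisco: 2, Carrow: 3, Dorne: 4, Eskel: 1

Standard divisor: 245036 ÷ 19 ≈ 12896.632.
Standard quotas: Arden 8.6300, Brisco 1.7474, Carrow 2.7024, Dorne 4.4270, Eskel 1.4933.
Lower quotas: Arden 8, Brisco 1, Carrow 2, Dorne 4, Eskel 1 (sum 16, leaving 3 seats).
Remainders in descending order: Brisco 0.7474, Carrow 0.7024, Arden 0.6300, Eskel 0.4933, Dorne 0.4270.
The surplus seats go to Brisco, Carrow, Arden.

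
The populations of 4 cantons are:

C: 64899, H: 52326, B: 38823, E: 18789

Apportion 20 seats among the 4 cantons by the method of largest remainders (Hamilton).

Total 174837; standard divisor 174837/20 ≈ 8741.85.
Standard quotas: C 7.4239, H 5.9857, B 4.4411, E 2.1493.
Lower quotas: C 7, H 5, B 4, E 2 (sum 18, leaving 2 seats).
Remainders in descending order: H 0.9857, B 0.4411, C 0.4239, E 0.1493.
Largest remainders: H, B receive the extra seats.

C: 7; H: 6; B: 5; E: 2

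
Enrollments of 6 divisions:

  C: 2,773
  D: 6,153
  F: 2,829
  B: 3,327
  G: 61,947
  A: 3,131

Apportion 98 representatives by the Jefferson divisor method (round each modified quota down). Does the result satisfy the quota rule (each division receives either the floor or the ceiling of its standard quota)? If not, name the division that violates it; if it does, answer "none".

G

Standard quotas: C 3.390, D 7.522, F 3.459, B 4.067, G 75.734, A 3.828.
Jefferson allocation: C 3, D 7, F 3, B 4, G 78, A 3.
G has quota 75.734 (lower 75, upper 76) but receives 78 — outside the quota interval.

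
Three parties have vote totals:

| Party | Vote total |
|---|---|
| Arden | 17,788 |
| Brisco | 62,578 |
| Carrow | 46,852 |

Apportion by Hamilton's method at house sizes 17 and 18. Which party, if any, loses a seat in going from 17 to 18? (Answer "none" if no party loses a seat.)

At 17 seats: Arden 3, Brisco 8, Carrow 6.
At 18 seats: Arden 2, Brisco 9, Carrow 7.
Arden drops from 3 to 2.

Arden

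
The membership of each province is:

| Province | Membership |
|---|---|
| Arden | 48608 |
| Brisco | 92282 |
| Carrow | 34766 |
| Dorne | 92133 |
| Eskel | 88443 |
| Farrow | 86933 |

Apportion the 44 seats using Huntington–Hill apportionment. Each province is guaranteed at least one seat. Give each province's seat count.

With divisor 10141: modified quotas Arden 4.793, Brisco 9.100, Carrow 3.428, Dorne 9.085, Eskel 8.721, Farrow 8.572.
Geometric-mean thresholds: Arden √(4·5)=4.472, Brisco √(9·10)=9.487, Carrow √(3·4)=3.464, Dorne √(9·10)=9.487, Eskel √(8·9)=8.485, Farrow √(8·9)=8.485.
Each quota rounded against its threshold gives Arden 5, Brisco 9, Carrow 3, Dorne 9, Eskel 9, Farrow 9 (total 44).

Arden: 5, Brisco: 9, Carrow: 3, Dorne: 9, Eskel: 9, Farrow: 9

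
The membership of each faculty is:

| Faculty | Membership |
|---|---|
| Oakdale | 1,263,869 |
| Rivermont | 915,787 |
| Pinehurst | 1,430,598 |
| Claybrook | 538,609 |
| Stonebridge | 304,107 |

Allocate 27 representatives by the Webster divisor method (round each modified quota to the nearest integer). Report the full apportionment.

Standard divisor 4452970/27 ≈ 164924.815; standard quotas: Oakdale 7.663, Rivermont 5.553, Pinehurst 8.674, Claybrook 3.266, Stonebridge 1.844.
Rounding to the nearest integer gives 8, 6, 9, 3, 2 = 28 seats, so the divisor must be adjusted.
With modified divisor 167400: modified quotas Oakdale 7.550, Rivermont 5.471, Pinehurst 8.546, Claybrook 3.217, Stonebridge 1.817.
Rounding to the nearest integer: Oakdale 8, Rivermont 5, Pinehurst 9, Claybrook 3, Stonebridge 2 (total 27).

Oakdale: 8, Rivermont: 5, Pinehurst: 9, Claybrook: 3, Stonebridge: 2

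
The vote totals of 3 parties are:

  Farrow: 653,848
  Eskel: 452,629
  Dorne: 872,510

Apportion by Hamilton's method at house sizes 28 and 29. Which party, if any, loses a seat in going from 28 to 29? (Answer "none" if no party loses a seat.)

none

At 28 seats: Farrow 9, Eskel 7, Dorne 12.
At 29 seats: Farrow 9, Eskel 7, Dorne 13.
No party's allocation decreased.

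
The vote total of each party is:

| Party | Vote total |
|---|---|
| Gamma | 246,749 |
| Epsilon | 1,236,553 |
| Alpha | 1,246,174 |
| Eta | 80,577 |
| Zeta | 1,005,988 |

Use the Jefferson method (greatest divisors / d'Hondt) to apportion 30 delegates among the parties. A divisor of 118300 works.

Gamma: 2, Epsilon: 10, Alpha: 10, Eta: 0, Zeta: 8

With modified divisor 118300: modified quotas Gamma 2.086, Epsilon 10.453, Alpha 10.534, Eta 0.681, Zeta 8.504.
Rounding down: Gamma 2, Epsilon 10, Alpha 10, Eta 0, Zeta 8 (total 30).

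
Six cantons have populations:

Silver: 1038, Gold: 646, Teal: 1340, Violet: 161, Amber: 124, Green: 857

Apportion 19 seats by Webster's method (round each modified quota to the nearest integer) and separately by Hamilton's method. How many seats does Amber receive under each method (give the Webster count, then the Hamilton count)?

Webster: Silver 4, Gold 3, Teal 6, Violet 1, Amber 1, Green 4.
Hamilton: Silver 5, Gold 3, Teal 6, Violet 1, Amber 0, Green 4.
Amber gets 1 under Webster and 0 under Hamilton.

1 and 0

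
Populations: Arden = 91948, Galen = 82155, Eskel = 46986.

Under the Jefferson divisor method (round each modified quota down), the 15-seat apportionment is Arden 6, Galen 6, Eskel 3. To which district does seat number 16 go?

Priority for the next seat is population ÷ (current seats + 1).
Priorities: Arden 13135.429, Galen 11736.429, Eskel 11746.500.
Highest priority: Arden.

Arden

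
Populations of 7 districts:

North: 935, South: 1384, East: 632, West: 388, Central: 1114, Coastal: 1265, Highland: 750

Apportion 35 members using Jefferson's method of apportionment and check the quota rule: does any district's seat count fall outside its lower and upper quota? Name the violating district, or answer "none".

none

Standard quotas: North 5.060, South 7.489, East 3.420, West 2.100, Central 6.028, Coastal 6.845, Highland 4.058.
Jefferson allocation: North 5, South 8, East 3, West 2, Central 6, Coastal 7, Highland 4.
Every allocation lies between the lower and upper quota.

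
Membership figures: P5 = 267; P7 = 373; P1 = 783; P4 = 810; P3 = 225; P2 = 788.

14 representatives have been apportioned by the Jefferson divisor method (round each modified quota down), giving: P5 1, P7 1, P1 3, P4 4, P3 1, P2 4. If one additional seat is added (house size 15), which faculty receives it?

P1

Priority for the next seat is population ÷ (current seats + 1).
Priorities: P5 133.500, P7 186.500, P1 195.750, P4 162.000, P3 112.500, P2 157.600.
Highest priority: P1.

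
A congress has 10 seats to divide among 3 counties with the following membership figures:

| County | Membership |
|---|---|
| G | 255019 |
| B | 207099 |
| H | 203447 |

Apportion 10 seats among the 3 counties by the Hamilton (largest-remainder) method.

G: 4; B: 3; H: 3

Standard divisor: 665565 ÷ 10 ≈ 66556.5.
Standard quotas: G 3.8316, B 3.1116, H 3.0568.
Lower quotas: G 3, B 3, H 3 (sum 9, leaving 1 seat).
Remainders in descending order: G 0.8316, B 0.1116, H 0.0568.
The surplus seat goes to G.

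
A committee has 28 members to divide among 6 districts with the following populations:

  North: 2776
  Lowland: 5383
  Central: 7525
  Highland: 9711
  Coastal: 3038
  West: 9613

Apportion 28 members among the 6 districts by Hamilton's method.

North: 2, Lowland: 4, Central: 6, Highland: 7, Coastal: 2, West: 7

Standard divisor: 38046 ÷ 28 ≈ 1358.786.
Standard quotas: North 2.0430, Lowland 3.9616, Central 5.5380, Highland 7.1468, Coastal 2.2358, West 7.0747.
Lower quotas: North 2, Lowland 3, Central 5, Highland 7, Coastal 2, West 7 (sum 26, leaving 2 seats).
Remainders in descending order: Lowland 0.9616, Central 0.5380, Coastal 0.2358, Highland 0.1468, West 0.0747, North 0.0430.
The surplus seats go to Lowland, Central.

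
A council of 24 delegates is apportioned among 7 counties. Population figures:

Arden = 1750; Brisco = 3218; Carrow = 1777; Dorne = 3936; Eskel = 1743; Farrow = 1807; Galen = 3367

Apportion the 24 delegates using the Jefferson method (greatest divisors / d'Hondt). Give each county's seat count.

Arden 2, Brisco 5, Carrow 2, Dorne 6, Eskel 2, Farrow 2, Galen 5

Standard divisor 17598/24 ≈ 733.25; standard quotas: Arden 2.387, Brisco 4.389, Carrow 2.423, Dorne 5.368, Eskel 2.377, Farrow 2.464, Galen 4.592.
Rounding down gives 2, 4, 2, 5, 2, 2, 4 = 21 seats, so the divisor must be adjusted.
With modified divisor 620: modified quotas Arden 2.823, Brisco 5.190, Carrow 2.866, Dorne 6.348, Eskel 2.811, Farrow 2.915, Galen 5.431.
Rounding down: Arden 2, Brisco 5, Carrow 2, Dorne 6, Eskel 2, Farrow 2, Galen 5 (total 24).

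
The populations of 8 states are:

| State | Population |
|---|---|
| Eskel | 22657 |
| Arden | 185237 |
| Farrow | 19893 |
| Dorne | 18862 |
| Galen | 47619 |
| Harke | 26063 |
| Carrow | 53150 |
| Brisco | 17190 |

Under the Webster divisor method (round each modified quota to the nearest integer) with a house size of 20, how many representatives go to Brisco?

Standard divisor 390671/20 ≈ 19533.55; standard quotas: Eskel 1.160, Arden 9.483, Farrow 1.018, Dorne 0.966, Galen 2.438, Harke 1.334, Carrow 2.721, Brisco 0.880.
Rounding to the nearest integer gives 1, 9, 1, 1, 2, 1, 3, 1 = 19 seats, so the divisor must be adjusted.
With modified divisor 19300: modified quotas Eskel 1.174, Arden 9.598, Farrow 1.031, Dorne 0.977, Galen 2.467, Harke 1.350, Carrow 2.754, Brisco 0.891.
Rounding to the nearest integer: Eskel 1, Arden 10, Farrow 1, Dorne 1, Galen 2, Harke 1, Carrow 3, Brisco 1 (total 20).
Brisco receives 1.

1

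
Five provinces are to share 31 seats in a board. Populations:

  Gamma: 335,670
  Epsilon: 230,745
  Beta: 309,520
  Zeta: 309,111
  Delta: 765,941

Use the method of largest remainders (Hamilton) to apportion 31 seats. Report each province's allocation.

The standard divisor is 1950987/31 ≈ 62935.065.
Standard quotas: Gamma 5.3336, Epsilon 3.6664, Beta 4.9181, Zeta 4.9116, Delta 12.1703.
Lower quotas: Gamma 5, Epsilon 3, Beta 4, Zeta 4, Delta 12 (sum 28, leaving 3 seats).
Remainders in descending order: Beta 0.9181, Zeta 0.9116, Epsilon 0.6664, Gamma 0.3336, Delta 0.1703.
The surplus seats go to Beta, Zeta, Epsilon.

Gamma 5, Epsilon 4, Beta 5, Zeta 5, Delta 12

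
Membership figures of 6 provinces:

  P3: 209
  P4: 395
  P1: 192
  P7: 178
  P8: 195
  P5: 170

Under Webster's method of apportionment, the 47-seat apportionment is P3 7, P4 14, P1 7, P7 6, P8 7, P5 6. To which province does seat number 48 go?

P3

Priority for the next seat is population ÷ (current seats + 0.5).
Priorities: P3 27.867, P4 27.241, P1 25.600, P7 27.385, P8 26.000, P5 26.154.
Highest priority: P3.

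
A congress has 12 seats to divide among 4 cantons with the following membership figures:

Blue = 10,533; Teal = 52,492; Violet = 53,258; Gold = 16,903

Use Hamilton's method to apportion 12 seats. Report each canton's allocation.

Standard divisor: 133186 ÷ 12 ≈ 11098.833.
Standard quotas: Blue 0.9490, Teal 4.7295, Violet 4.7985, Gold 1.5230.
Lower quotas: Blue 0, Teal 4, Violet 4, Gold 1 (sum 9, leaving 3 seats).
Remainders in descending order: Blue 0.9490, Violet 0.7985, Teal 0.7295, Gold 0.5230.
Largest remainders: Blue, Violet, Teal receive the extra seats.

Blue 1; Teal 5; Violet 5; Gold 1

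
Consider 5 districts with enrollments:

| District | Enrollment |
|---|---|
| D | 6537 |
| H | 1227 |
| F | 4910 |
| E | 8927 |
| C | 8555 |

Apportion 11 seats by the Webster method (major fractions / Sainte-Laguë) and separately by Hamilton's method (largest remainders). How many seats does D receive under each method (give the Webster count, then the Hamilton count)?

Webster: D 3, H 0, F 2, E 3, C 3.
Hamilton: D 2, H 1, F 2, E 3, C 3.
D gets 3 under Webster and 2 under Hamilton.

3 and 2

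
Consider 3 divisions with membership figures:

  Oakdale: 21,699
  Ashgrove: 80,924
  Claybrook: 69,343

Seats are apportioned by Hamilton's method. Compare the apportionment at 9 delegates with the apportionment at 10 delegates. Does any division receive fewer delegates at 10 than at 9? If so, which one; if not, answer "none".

At 9 seats: Oakdale 1, Ashgrove 4, Claybrook 4.
At 10 seats: Oakdale 1, Ashgrove 5, Claybrook 4.
No division's allocation decreased.

none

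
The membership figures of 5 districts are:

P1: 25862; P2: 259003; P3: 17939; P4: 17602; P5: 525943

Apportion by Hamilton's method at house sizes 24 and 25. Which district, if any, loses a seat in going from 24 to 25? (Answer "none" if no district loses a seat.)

P3

At 24 seats: P1 1, P2 7, P3 1, P4 0, P5 15.
At 25 seats: P1 1, P2 8, P3 0, P4 0, P5 16.
P3 drops from 1 to 0.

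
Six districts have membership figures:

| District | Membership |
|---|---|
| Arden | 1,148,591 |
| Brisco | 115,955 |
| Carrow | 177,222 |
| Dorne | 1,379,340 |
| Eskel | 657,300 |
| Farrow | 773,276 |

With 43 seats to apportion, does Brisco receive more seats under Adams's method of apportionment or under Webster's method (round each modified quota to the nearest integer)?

Adams

Adams: Arden 11, Brisco 2, Carrow 2, Dorne 13, Eskel 7, Farrow 8.
Webster: Arden 11, Brisco 1, Carrow 2, Dorne 14, Eskel 7, Farrow 8.
Brisco gets 2 under Adams and 1 under Webster.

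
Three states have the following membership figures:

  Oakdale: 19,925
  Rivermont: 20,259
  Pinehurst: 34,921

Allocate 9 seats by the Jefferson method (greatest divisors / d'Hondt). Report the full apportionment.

Oakdale 2, Rivermont 2, Pinehurst 5

Standard divisor 75105/9 ≈ 8345; standard quotas: Oakdale 2.388, Rivermont 2.428, Pinehurst 4.185.
Rounding down gives 2, 2, 4 = 8 seats, so the divisor must be adjusted.
With modified divisor 6900: modified quotas Oakdale 2.888, Rivermont 2.936, Pinehurst 5.061.
Rounding down: Oakdale 2, Rivermont 2, Pinehurst 5 (total 9).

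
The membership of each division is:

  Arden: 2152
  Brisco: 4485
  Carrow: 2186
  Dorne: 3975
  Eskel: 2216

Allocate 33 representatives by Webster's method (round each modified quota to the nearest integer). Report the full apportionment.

Standard divisor 15014/33 ≈ 454.97; standard quotas: Arden 4.730, Brisco 9.858, Carrow 4.805, Dorne 8.737, Eskel 4.871.
Rounding to the nearest integer gives 5, 10, 5, 9, 5 = 34 seats, so the divisor must be adjusted.
With modified divisor 470: modified quotas Arden 4.579, Brisco 9.543, Carrow 4.651, Dorne 8.457, Eskel 4.715.
Rounding to the nearest integer: Arden 5, Brisco 10, Carrow 5, Dorne 8, Eskel 5 (total 33).

Arden=5, Brisco=10, Carrow=5, Dorne=8, Eskel=5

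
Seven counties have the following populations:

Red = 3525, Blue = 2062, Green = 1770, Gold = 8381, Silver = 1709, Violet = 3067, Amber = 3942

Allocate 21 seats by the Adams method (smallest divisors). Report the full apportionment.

Standard divisor 24456/21 ≈ 1164.571; standard quotas: Red 3.027, Blue 1.771, Green 1.520, Gold 7.197, Silver 1.467, Violet 2.634, Amber 3.385.
Rounding up gives 4, 2, 2, 8, 2, 3, 4 = 25 seats, so the divisor must be adjusted.
With modified divisor 1500: modified quotas Red 2.350, Blue 1.375, Green 1.180, Gold 5.587, Silver 1.139, Violet 2.045, Amber 2.628.
Rounding up: Red 3, Blue 2, Green 2, Gold 6, Silver 2, Violet 3, Amber 3 (total 21).

Red 3, Blue 2, Green 2, Gold 6, Silver 2, Violet 3, Amber 3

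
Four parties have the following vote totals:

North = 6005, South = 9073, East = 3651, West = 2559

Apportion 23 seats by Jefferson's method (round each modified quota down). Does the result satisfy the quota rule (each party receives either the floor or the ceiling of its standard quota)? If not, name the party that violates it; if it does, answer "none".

Standard quotas: North 6.488, South 9.803, East 3.945, West 2.765.
Jefferson allocation: North 7, South 10, East 4, West 2.
Every allocation lies between the lower and upper quota.

none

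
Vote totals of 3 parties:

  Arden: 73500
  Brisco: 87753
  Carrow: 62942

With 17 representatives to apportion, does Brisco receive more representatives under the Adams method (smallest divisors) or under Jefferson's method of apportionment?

Jefferson

Adams: Arden 6, Brisco 6, Carrow 5.
Jefferson: Arden 5, Brisco 7, Carrow 5.
Brisco gets 6 under Adams and 7 under Jefferson.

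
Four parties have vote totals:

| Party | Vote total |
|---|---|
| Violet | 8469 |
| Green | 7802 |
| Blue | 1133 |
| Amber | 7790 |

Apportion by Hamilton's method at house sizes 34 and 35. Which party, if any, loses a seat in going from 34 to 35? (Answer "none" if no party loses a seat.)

Blue

At 34 seats: Violet 11, Green 11, Blue 2, Amber 10.
At 35 seats: Violet 12, Green 11, Blue 1, Amber 11.
Blue drops from 2 to 1.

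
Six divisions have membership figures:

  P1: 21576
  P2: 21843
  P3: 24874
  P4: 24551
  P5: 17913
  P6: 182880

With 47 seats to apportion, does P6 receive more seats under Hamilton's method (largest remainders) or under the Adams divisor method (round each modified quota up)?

Hamilton: P1 3, P2 4, P3 4, P4 4, P5 3, P6 29.
Adams: P1 4, P2 4, P3 4, P4 4, P5 3, P6 28.
P6 gets 29 under Hamilton and 28 under Adams.

Hamilton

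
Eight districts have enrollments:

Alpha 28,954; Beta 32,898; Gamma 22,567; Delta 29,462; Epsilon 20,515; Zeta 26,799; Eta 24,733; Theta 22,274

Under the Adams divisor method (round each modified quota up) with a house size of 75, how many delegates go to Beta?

Standard divisor 208202/75 ≈ 2776.027; standard quotas: Alpha 10.430, Beta 11.851, Gamma 8.129, Delta 10.613, Epsilon 7.390, Zeta 9.654, Eta 8.909, Theta 8.024.
Rounding up gives 11, 12, 9, 11, 8, 10, 9, 9 = 79 seats, so the divisor must be adjusted.
With modified divisor 2940: modified quotas Alpha 9.848, Beta 11.190, Gamma 7.676, Delta 10.021, Epsilon 6.978, Zeta 9.115, Eta 8.413, Theta 7.576.
Rounding up: Alpha 10, Beta 12, Gamma 8, Delta 11, Epsilon 7, Zeta 10, Eta 9, Theta 8 (total 75).
Beta receives 12.

12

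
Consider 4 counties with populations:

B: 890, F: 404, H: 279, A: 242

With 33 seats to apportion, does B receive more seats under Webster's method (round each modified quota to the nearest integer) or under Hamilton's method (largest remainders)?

Webster: B 17, F 7, H 5, A 4.
Hamilton: B 16, F 7, H 5, A 5.
B gets 17 under Webster and 16 under Hamilton.

Webster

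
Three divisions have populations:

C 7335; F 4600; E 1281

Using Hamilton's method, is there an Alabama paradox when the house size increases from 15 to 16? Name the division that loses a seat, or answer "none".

E

At 15 seats: C 8, F 5, E 2.
At 16 seats: C 9, F 6, E 1.
E drops from 2 to 1.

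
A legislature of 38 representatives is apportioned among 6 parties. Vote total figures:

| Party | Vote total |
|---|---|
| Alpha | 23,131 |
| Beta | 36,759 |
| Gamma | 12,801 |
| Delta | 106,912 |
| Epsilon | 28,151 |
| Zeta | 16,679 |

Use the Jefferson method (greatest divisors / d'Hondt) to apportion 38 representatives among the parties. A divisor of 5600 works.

Alpha 4, Beta 6, Gamma 2, Delta 19, Epsilon 5, Zeta 2

With modified divisor 5600: modified quotas Alpha 4.131, Beta 6.564, Gamma 2.286, Delta 19.091, Epsilon 5.027, Zeta 2.978.
Rounding down: Alpha 4, Beta 6, Gamma 2, Delta 19, Epsilon 5, Zeta 2 (total 38).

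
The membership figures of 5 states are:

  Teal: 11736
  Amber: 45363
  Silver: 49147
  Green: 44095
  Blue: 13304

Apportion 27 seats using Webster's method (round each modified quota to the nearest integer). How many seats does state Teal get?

Standard divisor 163645/27 ≈ 6060.926; standard quotas: Teal 1.936, Amber 7.484, Silver 8.109, Green 7.275, Blue 2.195.
Rounding to the nearest integer gives 2, 7, 8, 7, 2 = 26 seats, so the divisor must be adjusted.
With modified divisor 6000: modified quotas Teal 1.956, Amber 7.561, Silver 8.191, Green 7.349, Blue 2.217.
Rounding to the nearest integer: Teal 2, Amber 8, Silver 8, Green 7, Blue 2 (total 27).
Teal receives 2.

2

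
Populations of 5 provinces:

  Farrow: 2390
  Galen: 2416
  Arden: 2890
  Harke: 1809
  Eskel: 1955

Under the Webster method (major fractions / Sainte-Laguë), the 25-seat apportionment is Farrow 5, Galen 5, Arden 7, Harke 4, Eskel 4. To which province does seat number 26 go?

Priority for the next seat is population ÷ (current seats + 0.5).
Priorities: Farrow 434.545, Galen 439.273, Arden 385.333, Harke 402.000, Eskel 434.444.
Highest priority: Galen.

Galen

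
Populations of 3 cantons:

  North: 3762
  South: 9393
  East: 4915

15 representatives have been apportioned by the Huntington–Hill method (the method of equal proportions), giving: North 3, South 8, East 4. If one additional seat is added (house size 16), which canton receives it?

South

Priority for the next seat is population ÷ (√(s·(s+1))).
Priorities: North 1085.996, South 1106.976, East 1099.027.
Highest priority: South.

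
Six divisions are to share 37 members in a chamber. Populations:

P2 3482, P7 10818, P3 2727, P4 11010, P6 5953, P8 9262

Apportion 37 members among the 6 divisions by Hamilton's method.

P2: 3, P7: 9, P3: 2, P4: 10, P6: 5, P8: 8

Total 43252; standard divisor 43252/37 ≈ 1168.973.
Standard quotas: P2 2.9787, P7 9.2543, P3 2.3328, P4 9.4185, P6 5.0925, P8 7.9232.
Lower quotas: P2 2, P7 9, P3 2, P4 9, P6 5, P8 7 (sum 34, leaving 3 seats).
Remainders in descending order: P2 0.9787, P8 0.9232, P4 0.4185, P3 0.3328, P7 0.2543, P6 0.0925.
Largest remainders: P2, P8, P4 receive the extra seats.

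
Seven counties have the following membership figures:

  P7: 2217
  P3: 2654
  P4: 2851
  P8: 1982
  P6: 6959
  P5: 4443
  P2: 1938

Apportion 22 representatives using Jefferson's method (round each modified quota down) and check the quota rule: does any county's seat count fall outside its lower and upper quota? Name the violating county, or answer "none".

none

Standard quotas: P7 2.117, P3 2.534, P4 2.722, P8 1.892, P6 6.644, P5 4.242, P2 1.850.
Jefferson allocation: P7 2, P3 2, P4 3, P8 2, P6 7, P5 4, P2 2.
Every allocation lies between the lower and upper quota.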